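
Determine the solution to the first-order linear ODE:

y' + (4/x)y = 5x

Using integrating factor method:

General solution: y = (5/6)x^2 + Cx^(-4)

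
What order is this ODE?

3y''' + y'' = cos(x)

The order is 3 (highest derivative is of order 3).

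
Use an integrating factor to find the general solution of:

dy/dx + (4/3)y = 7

Using integrating factor method:

General solution: y = 21/4 + Ce^(-4x/3)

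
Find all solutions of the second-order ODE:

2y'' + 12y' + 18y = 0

Characteristic equation: 2r² + 12r + 18 = 0
Divide by 2: r² + 6r + 9 = 0
Factored: (r + 3)² = 0
Repeated root: r = -3
General solution: y = (C₁ + C₂x)e^(-3x)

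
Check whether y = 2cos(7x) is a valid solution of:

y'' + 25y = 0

Verification:
y'' = -98cos(7x)
y'' + 25y ≠ 0 (frequency mismatch: got 49 instead of 25)

No, it is not a solution.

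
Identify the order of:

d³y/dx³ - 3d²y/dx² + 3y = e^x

The order is 3 (highest derivative is of order 3).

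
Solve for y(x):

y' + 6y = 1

Using integrating factor method:

General solution: y = 1/6 + Ce^(-6x)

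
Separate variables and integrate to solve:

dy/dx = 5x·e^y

Separating variables and integrating:
-e^(-y) = 5x²/2 + C

General solution: y = -ln(C - 5x²/2)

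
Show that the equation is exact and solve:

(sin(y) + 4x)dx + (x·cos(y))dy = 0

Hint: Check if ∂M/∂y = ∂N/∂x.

Verify exactness: ∂M/∂y = ∂N/∂x ✓
Find F(x,y) such that ∂F/∂x = M, ∂F/∂y = N
Solution: x·sin(y) + 2x² = C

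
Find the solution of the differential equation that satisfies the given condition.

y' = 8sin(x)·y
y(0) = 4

General solution: y = Ce^(-8cos(x))
Applying IC y(0) = 4:
Particular solution: y = 4e^(8(1-cos(x)))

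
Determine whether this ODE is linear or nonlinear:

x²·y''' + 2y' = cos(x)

Linear (y and its derivatives appear to the first power only, no products of y terms)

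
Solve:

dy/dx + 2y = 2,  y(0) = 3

General solution: y = 1 + Ce^(-2x)
Applying y(0) = 3: C = 3 - 1 = 2
Particular solution: y = 1 + 2e^(-2x)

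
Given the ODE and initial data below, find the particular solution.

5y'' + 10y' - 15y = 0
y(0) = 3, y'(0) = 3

General solution: y = C₁e^x + C₂e^(-3x)
Applying ICs: C₁ = 3, C₂ = 0
Particular solution: y = 3e^x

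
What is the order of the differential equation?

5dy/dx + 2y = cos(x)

The order is 1 (highest derivative is of order 1).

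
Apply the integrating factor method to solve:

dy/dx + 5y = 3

Using integrating factor method:

General solution: y = 3/5 + Ce^(-5x)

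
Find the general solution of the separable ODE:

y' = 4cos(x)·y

Separating variables and integrating:
ln|y| = 4sin(x) + C

General solution: y = Ce^(4sin(x))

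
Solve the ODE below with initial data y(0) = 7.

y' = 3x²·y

General solution: y = Ce^(x³)
Applying IC y(0) = 7:
Particular solution: y = 7e^(x³)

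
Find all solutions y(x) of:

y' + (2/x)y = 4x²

Using integrating factor method:

General solution: y = (4/5)x^3 + Cx^(-2)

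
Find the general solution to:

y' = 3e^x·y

Separating variables and integrating:
ln|y| = 3e^x + C

General solution: y = Ce^(3e^x)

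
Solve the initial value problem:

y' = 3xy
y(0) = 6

General solution: y = Ce^(3x²/2)
Applying IC y(0) = 6:
Particular solution: y = 6e^(3x²/2)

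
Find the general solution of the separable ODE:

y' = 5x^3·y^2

Separating variables and integrating:
-1/y = 5x^4/4 + C

General solution: y^-1 = (-5/4)x^4 + C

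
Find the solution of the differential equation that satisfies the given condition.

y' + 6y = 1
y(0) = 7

General solution: y = 1/6 + Ce^(-6x)
Applying y(0) = 7: C = 7 - 1/6 = 41/6
Particular solution: y = 1/6 + (41/6)e^(-6x)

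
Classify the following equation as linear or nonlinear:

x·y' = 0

Linear (y and its derivatives appear to the first power only, no products of y terms)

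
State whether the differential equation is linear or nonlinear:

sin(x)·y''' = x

Linear (y and its derivatives appear to the first power only, no products of y terms)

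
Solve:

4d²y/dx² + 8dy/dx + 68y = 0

Characteristic equation: 4r² + 8r + 68 = 0
Divide by 4: r² + 2r + 17 = 0
Roots: r = -1 ± 4i (complex conjugates)
General solution: y = e^(-x)(C₁cos(4x) + C₂sin(4x))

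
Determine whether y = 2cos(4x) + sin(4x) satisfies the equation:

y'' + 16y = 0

Verification:
y'' = -32cos(4x) - 16sin(4x)
y'' + 16y = 0 ✓

Yes, it is a solution.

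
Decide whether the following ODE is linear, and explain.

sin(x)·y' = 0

Linear (y and its derivatives appear to the first power only, no products of y terms)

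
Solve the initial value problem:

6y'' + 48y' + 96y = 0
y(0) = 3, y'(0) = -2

General solution: y = (C₁ + C₂x)e^(-4x)
Repeated root r = -4
Applying ICs: C₁ = 3, C₂ = 10
Particular solution: y = (3 + 10x)e^(-4x)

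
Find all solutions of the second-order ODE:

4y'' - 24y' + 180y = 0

Characteristic equation: 4r² - 24r + 180 = 0
Divide by 4: r² - 6r + 45 = 0
Roots: r = 3 ± 6i (complex conjugates)
General solution: y = e^(3x)(C₁cos(6x) + C₂sin(6x))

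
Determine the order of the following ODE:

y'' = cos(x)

The order is 2 (highest derivative is of order 2).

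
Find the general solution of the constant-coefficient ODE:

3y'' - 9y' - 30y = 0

Characteristic equation: 3r² - 9r - 30 = 0
Divide by 3: r² - 3r - 10 = 0
Roots: r = 5, -2 (distinct real)
General solution: y = C₁e^(5x) + C₂e^(-2x)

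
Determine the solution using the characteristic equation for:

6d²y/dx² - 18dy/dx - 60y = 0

Characteristic equation: 6r² - 18r - 60 = 0
Divide by 6: r² - 3r - 10 = 0
Roots: r = 5, -2 (distinct real)
General solution: y = C₁e^(5x) + C₂e^(-2x)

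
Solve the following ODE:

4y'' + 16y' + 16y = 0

Characteristic equation: 4r² + 16r + 16 = 0
Divide by 4: r² + 4r + 4 = 0
Factored: (r + 2)² = 0
Repeated root: r = -2
General solution: y = (C₁ + C₂x)e^(-2x)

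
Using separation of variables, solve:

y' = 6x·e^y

Separating variables and integrating:
-e^(-y) = 3x² + C

General solution: y = -ln(C - 3x²)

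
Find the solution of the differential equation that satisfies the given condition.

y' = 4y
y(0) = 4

General solution: y = Ce^(4x)
Applying IC y(0) = 4:
Particular solution: y = 4e^(4x)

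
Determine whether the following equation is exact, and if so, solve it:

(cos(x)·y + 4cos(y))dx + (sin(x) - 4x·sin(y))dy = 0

Verify exactness: ∂M/∂y = ∂N/∂x ✓
Find F(x,y) such that ∂F/∂x = M, ∂F/∂y = N
Solution: sin(x)·y + 4x·cos(y) = C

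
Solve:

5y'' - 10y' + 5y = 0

Characteristic equation: 5r² - 10r + 5 = 0
Divide by 5: r² - 2r + 1 = 0
Factored: (r - 1)² = 0
Repeated root: r = 1
General solution: y = (C₁ + C₂x)e^x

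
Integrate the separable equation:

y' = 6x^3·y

Separating variables and integrating:
ln|y| = 3x^4/2 + C

General solution: y = Ce^(3x^4/2)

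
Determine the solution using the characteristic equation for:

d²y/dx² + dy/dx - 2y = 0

Characteristic equation: r² + r - 2 = 0
Roots: r = 1, -2 (distinct real)
General solution: y = C₁e^x + C₂e^(-2x)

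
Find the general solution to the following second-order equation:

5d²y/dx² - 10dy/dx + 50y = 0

Characteristic equation: 5r² - 10r + 50 = 0
Divide by 5: r² - 2r + 10 = 0
Roots: r = 1 ± 3i (complex conjugates)
General solution: y = e^x(C₁cos(3x) + C₂sin(3x))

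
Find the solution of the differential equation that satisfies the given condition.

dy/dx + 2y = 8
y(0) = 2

General solution: y = 4 + Ce^(-2x)
Applying y(0) = 2: C = 2 - 4 = -2
Particular solution: y = 4 - 2e^(-2x)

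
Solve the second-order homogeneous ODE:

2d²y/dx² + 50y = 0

Characteristic equation: 2r² + 50 = 0
Divide by 2: r² + 25 = 0
Roots: r = ±5i (complex conjugates)
General solution: y = C₁cos(5x) + C₂sin(5x)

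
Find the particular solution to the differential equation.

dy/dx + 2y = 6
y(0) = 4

General solution: y = 3 + Ce^(-2x)
Applying y(0) = 4: C = 4 - 3 = 1
Particular solution: y = 3 + e^(-2x)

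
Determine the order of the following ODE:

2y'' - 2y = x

The order is 2 (highest derivative is of order 2).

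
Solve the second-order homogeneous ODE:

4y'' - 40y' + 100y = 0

Characteristic equation: 4r² - 40r + 100 = 0
Divide by 4: r² - 10r + 25 = 0
Factored: (r - 5)² = 0
Repeated root: r = 5
General solution: y = (C₁ + C₂x)e^(5x)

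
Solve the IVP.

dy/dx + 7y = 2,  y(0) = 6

General solution: y = 2/7 + Ce^(-7x)
Applying y(0) = 6: C = 6 - 2/7 = 40/7
Particular solution: y = 2/7 + (40/7)e^(-7x)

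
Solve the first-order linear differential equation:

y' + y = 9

Using integrating factor method:

General solution: y = 9 + Ce^(-x)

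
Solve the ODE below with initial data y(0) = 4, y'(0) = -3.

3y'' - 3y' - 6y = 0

General solution: y = C₁e^(2x) + C₂e^(-x)
Applying ICs: C₁ = 1/3, C₂ = 11/3
Particular solution: y = (1/3)e^(2x) + (11/3)e^(-x)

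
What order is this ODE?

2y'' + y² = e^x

The order is 2 (highest derivative is of order 2).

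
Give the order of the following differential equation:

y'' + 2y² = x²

The order is 2 (highest derivative is of order 2).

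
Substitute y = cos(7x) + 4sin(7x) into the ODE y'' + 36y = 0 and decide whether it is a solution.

Verification:
y'' = -49cos(7x) - 196sin(7x)
y'' + 36y ≠ 0 (frequency mismatch: got 49 instead of 36)

No, it is not a solution.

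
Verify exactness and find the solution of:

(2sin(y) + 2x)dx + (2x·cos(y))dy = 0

Verify exactness: ∂M/∂y = ∂N/∂x ✓
Find F(x,y) such that ∂F/∂x = M, ∂F/∂y = N
Solution: 2x·sin(y) + x² = C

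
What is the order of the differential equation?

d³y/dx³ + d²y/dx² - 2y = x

The order is 3 (highest derivative is of order 3).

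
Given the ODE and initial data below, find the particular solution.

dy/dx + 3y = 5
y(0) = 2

General solution: y = 5/3 + Ce^(-3x)
Applying y(0) = 2: C = 2 - 5/3 = 1/3
Particular solution: y = 5/3 + (1/3)e^(-3x)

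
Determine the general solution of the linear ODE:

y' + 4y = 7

Using integrating factor method:

General solution: y = 7/4 + Ce^(-4x)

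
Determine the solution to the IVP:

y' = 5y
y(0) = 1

General solution: y = Ce^(5x)
Applying IC y(0) = 1:
Particular solution: y = e^(5x)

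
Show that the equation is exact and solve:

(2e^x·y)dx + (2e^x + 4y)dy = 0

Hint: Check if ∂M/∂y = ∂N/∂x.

Verify exactness: ∂M/∂y = ∂N/∂x ✓
Find F(x,y) such that ∂F/∂x = M, ∂F/∂y = N
Solution: 2e^x·y + 2y² = C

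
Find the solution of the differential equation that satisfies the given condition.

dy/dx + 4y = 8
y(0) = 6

General solution: y = 2 + Ce^(-4x)
Applying y(0) = 6: C = 6 - 2 = 4
Particular solution: y = 2 + 4e^(-4x)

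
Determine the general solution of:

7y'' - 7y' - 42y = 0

Characteristic equation: 7r² - 7r - 42 = 0
Divide by 7: r² - r - 6 = 0
Roots: r = 3, -2 (distinct real)
General solution: y = C₁e^(3x) + C₂e^(-2x)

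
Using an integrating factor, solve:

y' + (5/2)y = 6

Using integrating factor method:

General solution: y = 12/5 + Ce^(-5x/2)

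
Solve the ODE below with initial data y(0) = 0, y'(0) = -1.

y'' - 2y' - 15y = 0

General solution: y = C₁e^(5x) + C₂e^(-3x)
Applying ICs: C₁ = -1/8, C₂ = 1/8
Particular solution: y = -(1/8)e^(5x) + (1/8)e^(-3x)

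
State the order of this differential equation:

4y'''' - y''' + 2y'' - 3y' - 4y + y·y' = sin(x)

The order is 4 (highest derivative is of order 4).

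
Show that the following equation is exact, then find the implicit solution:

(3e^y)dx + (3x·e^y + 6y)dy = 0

Verify exactness: ∂M/∂y = ∂N/∂x ✓
Find F(x,y) such that ∂F/∂x = M, ∂F/∂y = N
Solution: 3x·e^y + 3y² = C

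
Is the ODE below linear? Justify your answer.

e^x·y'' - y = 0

Yes. Linear (y and its derivatives appear to the first power only, no products of y terms)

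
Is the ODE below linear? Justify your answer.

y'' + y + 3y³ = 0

No. Nonlinear (y³ term)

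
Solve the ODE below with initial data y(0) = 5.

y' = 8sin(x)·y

General solution: y = Ce^(-8cos(x))
Applying IC y(0) = 5:
Particular solution: y = 5e^(8(1-cos(x)))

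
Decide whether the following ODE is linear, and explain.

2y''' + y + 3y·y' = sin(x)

Nonlinear (product y·y')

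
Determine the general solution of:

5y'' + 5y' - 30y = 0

Characteristic equation: 5r² + 5r - 30 = 0
Divide by 5: r² + r - 6 = 0
Roots: r = 2, -3 (distinct real)
General solution: y = C₁e^(2x) + C₂e^(-3x)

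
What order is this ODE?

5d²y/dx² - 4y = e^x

The order is 2 (highest derivative is of order 2).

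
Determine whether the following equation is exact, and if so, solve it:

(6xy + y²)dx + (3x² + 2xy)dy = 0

Verify exactness: ∂M/∂y = ∂N/∂x ✓
Find F(x,y) such that ∂F/∂x = M, ∂F/∂y = N
Solution: 3x²y + xy² = C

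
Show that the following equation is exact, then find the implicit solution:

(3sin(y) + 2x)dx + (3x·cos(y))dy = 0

Verify exactness: ∂M/∂y = ∂N/∂x ✓
Find F(x,y) such that ∂F/∂x = M, ∂F/∂y = N
Solution: 3x·sin(y) + x² = C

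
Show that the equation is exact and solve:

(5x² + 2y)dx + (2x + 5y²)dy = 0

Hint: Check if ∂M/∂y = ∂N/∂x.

Verify exactness: ∂M/∂y = ∂N/∂x ✓
Find F(x,y) such that ∂F/∂x = M, ∂F/∂y = N
Solution: 5x³/3 + 2xy + 5y³/3 = C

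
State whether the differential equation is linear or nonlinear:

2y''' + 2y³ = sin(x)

Nonlinear (y³ term)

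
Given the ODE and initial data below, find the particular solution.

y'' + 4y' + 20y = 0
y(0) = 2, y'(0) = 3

General solution: y = e^(-2x)(C₁cos(4x) + C₂sin(4x))
Complex roots r = -2 ± 4i
Applying ICs: C₁ = 2, C₂ = 7/4
Particular solution: y = e^(-2x)(2cos(4x) + (7/4)sin(4x))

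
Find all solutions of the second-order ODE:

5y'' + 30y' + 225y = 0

Characteristic equation: 5r² + 30r + 225 = 0
Divide by 5: r² + 6r + 45 = 0
Roots: r = -3 ± 6i (complex conjugates)
General solution: y = e^(-3x)(C₁cos(6x) + C₂sin(6x))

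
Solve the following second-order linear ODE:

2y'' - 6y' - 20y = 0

Characteristic equation: 2r² - 6r - 20 = 0
Divide by 2: r² - 3r - 10 = 0
Roots: r = 5, -2 (distinct real)
General solution: y = C₁e^(5x) + C₂e^(-2x)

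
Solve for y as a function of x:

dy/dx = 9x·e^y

Separating variables and integrating:
-e^(-y) = 9x²/2 + C

General solution: y = -ln(C - 9x²/2)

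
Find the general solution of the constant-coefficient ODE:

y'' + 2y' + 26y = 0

Characteristic equation: r² + 2r + 26 = 0
Roots: r = -1 ± 5i (complex conjugates)
General solution: y = e^(-x)(C₁cos(5x) + C₂sin(5x))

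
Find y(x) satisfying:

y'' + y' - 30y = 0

Characteristic equation: r² + r - 30 = 0
Roots: r = 5, -6 (distinct real)
General solution: y = C₁e^(5x) + C₂e^(-6x)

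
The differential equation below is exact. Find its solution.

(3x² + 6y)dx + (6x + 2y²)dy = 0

Verify exactness: ∂M/∂y = ∂N/∂x ✓
Find F(x,y) such that ∂F/∂x = M, ∂F/∂y = N
Solution: x³ + 6xy + 2y³/3 = C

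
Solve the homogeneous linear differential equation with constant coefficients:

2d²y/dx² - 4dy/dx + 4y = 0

Characteristic equation: 2r² - 4r + 4 = 0
Divide by 2: r² - 2r + 2 = 0
Roots: r = 1 ± i (complex conjugates)
General solution: y = e^x(C₁cos(x) + C₂sin(x))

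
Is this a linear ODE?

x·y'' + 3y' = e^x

Yes. Linear (y and its derivatives appear to the first power only, no products of y terms)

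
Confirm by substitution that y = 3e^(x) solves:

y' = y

Verification:
y = 3e^(x)
y' = 3e^(x)
y = 3e^(x)
y' = y ✓

Yes, it is a solution.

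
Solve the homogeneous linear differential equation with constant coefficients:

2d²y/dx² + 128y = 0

Characteristic equation: 2r² + 128 = 0
Divide by 2: r² + 64 = 0
Roots: r = ±8i (complex conjugates)
General solution: y = C₁cos(8x) + C₂sin(8x)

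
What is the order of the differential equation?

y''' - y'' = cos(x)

The order is 3 (highest derivative is of order 3).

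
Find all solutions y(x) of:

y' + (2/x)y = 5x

Using integrating factor method:

General solution: y = (5/4)x^2 + Cx^(-2)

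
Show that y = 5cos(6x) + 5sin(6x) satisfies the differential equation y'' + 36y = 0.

Verification:
y'' = -180cos(6x) - 180sin(6x)
y'' + 36y = 0 ✓

Yes, it is a solution.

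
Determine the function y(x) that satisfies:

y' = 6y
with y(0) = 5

General solution: y = Ce^(6x)
Applying IC y(0) = 5:
Particular solution: y = 5e^(6x)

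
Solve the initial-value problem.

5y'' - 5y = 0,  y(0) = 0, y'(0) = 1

General solution: y = C₁e^x + C₂e^(-x)
Applying ICs: C₁ = 1/2, C₂ = -1/2
Particular solution: y = (1/2)e^x - (1/2)e^(-x)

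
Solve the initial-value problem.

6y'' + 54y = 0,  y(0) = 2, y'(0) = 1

General solution: y = C₁cos(3x) + C₂sin(3x)
Complex roots r = ±3i
Applying ICs: C₁ = 2, C₂ = 1/3
Particular solution: y = 2cos(3x) + (1/3)sin(3x)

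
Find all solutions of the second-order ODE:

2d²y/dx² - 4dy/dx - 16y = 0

Characteristic equation: 2r² - 4r - 16 = 0
Divide by 2: r² - 2r - 8 = 0
Roots: r = 4, -2 (distinct real)
General solution: y = C₁e^(4x) + C₂e^(-2x)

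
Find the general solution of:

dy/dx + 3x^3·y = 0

Using integrating factor method:

General solution: y = Ce^(-3x^4/4)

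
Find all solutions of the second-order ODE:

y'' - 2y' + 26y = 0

Characteristic equation: r² - 2r + 26 = 0
Roots: r = 1 ± 5i (complex conjugates)
General solution: y = e^x(C₁cos(5x) + C₂sin(5x))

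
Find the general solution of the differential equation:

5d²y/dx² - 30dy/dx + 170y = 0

Characteristic equation: 5r² - 30r + 170 = 0
Divide by 5: r² - 6r + 34 = 0
Roots: r = 3 ± 5i (complex conjugates)
General solution: y = e^(3x)(C₁cos(5x) + C₂sin(5x))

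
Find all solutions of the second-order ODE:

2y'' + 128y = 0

Characteristic equation: 2r² + 128 = 0
Divide by 2: r² + 64 = 0
Roots: r = ±8i (complex conjugates)
General solution: y = C₁cos(8x) + C₂sin(8x)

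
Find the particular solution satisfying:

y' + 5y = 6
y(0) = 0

General solution: y = 6/5 + Ce^(-5x)
Applying y(0) = 0: C = 0 - 6/5 = -6/5
Particular solution: y = 6/5 - (6/5)e^(-5x)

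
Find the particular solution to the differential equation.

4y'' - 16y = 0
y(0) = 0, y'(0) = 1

General solution: y = C₁e^(2x) + C₂e^(-2x)
Applying ICs: C₁ = 1/4, C₂ = -1/4
Particular solution: y = (1/4)e^(2x) - (1/4)e^(-2x)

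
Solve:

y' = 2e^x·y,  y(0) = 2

General solution: y = Ce^(2e^x)
Applying IC y(0) = 2:
Particular solution: y = 2e^(2(e^x - 1))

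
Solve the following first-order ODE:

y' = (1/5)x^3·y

Separating variables and integrating:
ln|y| = x^4/20 + C

General solution: y = Ce^(x^4/20)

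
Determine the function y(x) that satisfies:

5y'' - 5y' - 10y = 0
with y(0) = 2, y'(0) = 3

General solution: y = C₁e^(2x) + C₂e^(-x)
Applying ICs: C₁ = 5/3, C₂ = 1/3
Particular solution: y = (5/3)e^(2x) + (1/3)e^(-x)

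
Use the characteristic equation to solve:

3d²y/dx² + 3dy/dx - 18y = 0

Characteristic equation: 3r² + 3r - 18 = 0
Divide by 3: r² + r - 6 = 0
Roots: r = 2, -3 (distinct real)
General solution: y = C₁e^(2x) + C₂e^(-3x)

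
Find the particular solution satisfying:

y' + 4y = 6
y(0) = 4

General solution: y = 3/2 + Ce^(-4x)
Applying y(0) = 4: C = 4 - 3/2 = 5/2
Particular solution: y = 3/2 + (5/2)e^(-4x)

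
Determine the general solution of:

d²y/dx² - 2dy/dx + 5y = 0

Characteristic equation: r² - 2r + 5 = 0
Roots: r = 1 ± 2i (complex conjugates)
General solution: y = e^x(C₁cos(2x) + C₂sin(2x))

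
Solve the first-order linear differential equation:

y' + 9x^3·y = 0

Using integrating factor method:

General solution: y = Ce^(-9x^4/4)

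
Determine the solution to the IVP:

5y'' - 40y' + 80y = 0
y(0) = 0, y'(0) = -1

General solution: y = (C₁ + C₂x)e^(4x)
Repeated root r = 4
Applying ICs: C₁ = 0, C₂ = -1
Particular solution: y = -xe^(4x)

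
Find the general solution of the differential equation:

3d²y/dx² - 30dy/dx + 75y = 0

Characteristic equation: 3r² - 30r + 75 = 0
Divide by 3: r² - 10r + 25 = 0
Factored: (r - 5)² = 0
Repeated root: r = 5
General solution: y = (C₁ + C₂x)e^(5x)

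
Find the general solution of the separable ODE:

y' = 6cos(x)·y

Separating variables and integrating:
ln|y| = 6sin(x) + C

General solution: y = Ce^(6sin(x))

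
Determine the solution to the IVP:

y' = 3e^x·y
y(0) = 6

General solution: y = Ce^(3e^x)
Applying IC y(0) = 6:
Particular solution: y = 6e^(3(e^x - 1))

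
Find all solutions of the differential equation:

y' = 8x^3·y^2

Separating variables and integrating:
-1/y = 2x^4 + C

General solution: y^-1 = -2x^4 + C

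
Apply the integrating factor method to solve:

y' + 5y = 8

Using integrating factor method:

General solution: y = 8/5 + Ce^(-5x)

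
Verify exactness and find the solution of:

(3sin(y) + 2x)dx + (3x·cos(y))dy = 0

Verify exactness: ∂M/∂y = ∂N/∂x ✓
Find F(x,y) such that ∂F/∂x = M, ∂F/∂y = N
Solution: 3x·sin(y) + x² = C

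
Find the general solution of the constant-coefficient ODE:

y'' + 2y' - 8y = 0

Characteristic equation: r² + 2r - 8 = 0
Roots: r = 2, -4 (distinct real)
General solution: y = C₁e^(2x) + C₂e^(-4x)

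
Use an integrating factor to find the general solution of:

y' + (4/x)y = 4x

Using integrating factor method:

General solution: y = (2/3)x^2 + Cx^(-4)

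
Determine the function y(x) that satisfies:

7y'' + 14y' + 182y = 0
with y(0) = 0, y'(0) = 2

General solution: y = e^(-x)(C₁cos(5x) + C₂sin(5x))
Complex roots r = -1 ± 5i
Applying ICs: C₁ = 0, C₂ = 2/5
Particular solution: y = e^(-x)((2/5)sin(5x))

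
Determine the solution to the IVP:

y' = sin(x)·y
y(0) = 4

General solution: y = Ce^(-cos(x))
Applying IC y(0) = 4:
Particular solution: y = 4e^(1-cos(x))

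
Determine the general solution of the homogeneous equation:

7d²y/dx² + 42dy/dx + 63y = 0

Characteristic equation: 7r² + 42r + 63 = 0
Divide by 7: r² + 6r + 9 = 0
Factored: (r + 3)² = 0
Repeated root: r = -3
General solution: y = (C₁ + C₂x)e^(-3x)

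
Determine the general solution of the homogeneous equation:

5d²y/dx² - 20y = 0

Characteristic equation: 5r² - 20 = 0
Divide by 5: r² - 4 = 0
Roots: r = 2, -2 (distinct real)
General solution: y = C₁e^(2x) + C₂e^(-2x)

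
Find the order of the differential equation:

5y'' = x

The order is 2 (highest derivative is of order 2).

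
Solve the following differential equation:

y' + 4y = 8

Using integrating factor method:

General solution: y = 2 + Ce^(-4x)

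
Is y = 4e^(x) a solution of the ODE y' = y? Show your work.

Verification:
y = 4e^(x)
y' = 4e^(x)
y = 4e^(x)
y' = y ✓

Yes, it is a solution.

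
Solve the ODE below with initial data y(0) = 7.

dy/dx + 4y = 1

General solution: y = 1/4 + Ce^(-4x)
Applying y(0) = 7: C = 7 - 1/4 = 27/4
Particular solution: y = 1/4 + (27/4)e^(-4x)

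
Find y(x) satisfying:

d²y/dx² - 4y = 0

Characteristic equation: r² - 4 = 0
Roots: r = 2, -2 (distinct real)
General solution: y = C₁e^(2x) + C₂e^(-2x)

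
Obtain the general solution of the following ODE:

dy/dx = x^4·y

Separating variables and integrating:
ln|y| = x^5/5 + C

General solution: y = Ce^(x^5/5)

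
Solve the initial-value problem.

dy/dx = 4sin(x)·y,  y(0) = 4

General solution: y = Ce^(-4cos(x))
Applying IC y(0) = 4:
Particular solution: y = 4e^(4(1-cos(x)))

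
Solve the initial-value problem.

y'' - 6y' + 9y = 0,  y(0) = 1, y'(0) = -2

General solution: y = (C₁ + C₂x)e^(3x)
Repeated root r = 3
Applying ICs: C₁ = 1, C₂ = -5
Particular solution: y = (1 - 5x)e^(3x)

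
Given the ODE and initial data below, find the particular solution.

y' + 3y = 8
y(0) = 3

General solution: y = 8/3 + Ce^(-3x)
Applying y(0) = 3: C = 3 - 8/3 = 1/3
Particular solution: y = 8/3 + (1/3)e^(-3x)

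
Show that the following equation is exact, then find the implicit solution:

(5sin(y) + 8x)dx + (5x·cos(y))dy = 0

Verify exactness: ∂M/∂y = ∂N/∂x ✓
Find F(x,y) such that ∂F/∂x = M, ∂F/∂y = N
Solution: 5x·sin(y) + 4x² = C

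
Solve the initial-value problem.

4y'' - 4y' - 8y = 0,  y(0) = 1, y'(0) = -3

General solution: y = C₁e^(2x) + C₂e^(-x)
Applying ICs: C₁ = -2/3, C₂ = 5/3
Particular solution: y = -(2/3)e^(2x) + (5/3)e^(-x)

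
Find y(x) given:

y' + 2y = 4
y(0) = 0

General solution: y = 2 + Ce^(-2x)
Applying y(0) = 0: C = 0 - 2 = -2
Particular solution: y = 2 - 2e^(-2x)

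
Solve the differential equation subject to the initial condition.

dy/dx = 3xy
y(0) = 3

General solution: y = Ce^(3x²/2)
Applying IC y(0) = 3:
Particular solution: y = 3e^(3x²/2)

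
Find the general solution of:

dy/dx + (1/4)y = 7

Using integrating factor method:

General solution: y = 28 + Ce^(-x/4)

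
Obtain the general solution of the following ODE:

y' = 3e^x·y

Separating variables and integrating:
ln|y| = 3e^x + C

General solution: y = Ce^(3e^x)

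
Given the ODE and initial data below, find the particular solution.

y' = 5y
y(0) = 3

General solution: y = Ce^(5x)
Applying IC y(0) = 3:
Particular solution: y = 3e^(5x)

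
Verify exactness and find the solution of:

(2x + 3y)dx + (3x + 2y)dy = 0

Verify exactness: ∂M/∂y = ∂N/∂x ✓
Find F(x,y) such that ∂F/∂x = M, ∂F/∂y = N
Solution: x² + 3xy + y² = C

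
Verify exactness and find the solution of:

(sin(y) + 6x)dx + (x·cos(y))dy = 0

Verify exactness: ∂M/∂y = ∂N/∂x ✓
Find F(x,y) such that ∂F/∂x = M, ∂F/∂y = N
Solution: x·sin(y) + 3x² = C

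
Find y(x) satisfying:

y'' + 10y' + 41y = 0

Characteristic equation: r² + 10r + 41 = 0
Roots: r = -5 ± 4i (complex conjugates)
General solution: y = e^(-5x)(C₁cos(4x) + C₂sin(4x))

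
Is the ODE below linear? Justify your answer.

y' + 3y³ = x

No. Nonlinear (y³ term)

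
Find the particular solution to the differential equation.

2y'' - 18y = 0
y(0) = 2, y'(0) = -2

General solution: y = C₁e^(3x) + C₂e^(-3x)
Applying ICs: C₁ = 2/3, C₂ = 4/3
Particular solution: y = (2/3)e^(3x) + (4/3)e^(-3x)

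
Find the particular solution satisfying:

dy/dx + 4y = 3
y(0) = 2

General solution: y = 3/4 + Ce^(-4x)
Applying y(0) = 2: C = 2 - 3/4 = 5/4
Particular solution: y = 3/4 + (5/4)e^(-4x)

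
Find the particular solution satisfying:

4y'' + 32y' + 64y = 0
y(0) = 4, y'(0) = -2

General solution: y = (C₁ + C₂x)e^(-4x)
Repeated root r = -4
Applying ICs: C₁ = 4, C₂ = 14
Particular solution: y = (4 + 14x)e^(-4x)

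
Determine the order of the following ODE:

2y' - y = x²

The order is 1 (highest derivative is of order 1).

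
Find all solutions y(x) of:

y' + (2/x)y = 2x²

Using integrating factor method:

General solution: y = (2/5)x^3 + Cx^(-2)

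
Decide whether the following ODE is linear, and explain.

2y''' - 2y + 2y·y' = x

Nonlinear (product y·y')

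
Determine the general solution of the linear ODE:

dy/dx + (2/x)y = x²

Using integrating factor method:

General solution: y = (1/5)x^3 + Cx^(-2)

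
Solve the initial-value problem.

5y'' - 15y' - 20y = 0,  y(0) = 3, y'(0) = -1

General solution: y = C₁e^(4x) + C₂e^(-x)
Applying ICs: C₁ = 2/5, C₂ = 13/5
Particular solution: y = (2/5)e^(4x) + (13/5)e^(-x)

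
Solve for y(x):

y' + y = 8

Using integrating factor method:

General solution: y = 8 + Ce^(-x)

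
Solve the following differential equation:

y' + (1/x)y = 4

Using integrating factor method:

General solution: y = 2x + C/x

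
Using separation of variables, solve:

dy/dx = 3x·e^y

Separating variables and integrating:
-e^(-y) = 3x²/2 + C

General solution: y = -ln(C - 3x²/2)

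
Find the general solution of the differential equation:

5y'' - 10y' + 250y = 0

Characteristic equation: 5r² - 10r + 250 = 0
Divide by 5: r² - 2r + 50 = 0
Roots: r = 1 ± 7i (complex conjugates)
General solution: y = e^x(C₁cos(7x) + C₂sin(7x))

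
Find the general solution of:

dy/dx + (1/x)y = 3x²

Using integrating factor method:

General solution: y = (3/4)x^3 + C/x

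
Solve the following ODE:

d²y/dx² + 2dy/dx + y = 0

Characteristic equation: r² + 2r + 1 = 0
Factored: (r + 1)² = 0
Repeated root: r = -1
General solution: y = (C₁ + C₂x)e^(-x)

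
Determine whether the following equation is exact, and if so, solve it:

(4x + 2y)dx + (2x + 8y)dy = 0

Verify exactness: ∂M/∂y = ∂N/∂x ✓
Find F(x,y) such that ∂F/∂x = M, ∂F/∂y = N
Solution: 2x² + 2xy + 4y² = C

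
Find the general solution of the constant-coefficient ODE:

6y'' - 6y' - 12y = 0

Characteristic equation: 6r² - 6r - 12 = 0
Divide by 6: r² - r - 2 = 0
Roots: r = 2, -1 (distinct real)
General solution: y = C₁e^(2x) + C₂e^(-x)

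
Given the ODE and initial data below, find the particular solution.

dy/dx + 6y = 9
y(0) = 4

General solution: y = 3/2 + Ce^(-6x)
Applying y(0) = 4: C = 4 - 3/2 = 5/2
Particular solution: y = 3/2 + (5/2)e^(-6x)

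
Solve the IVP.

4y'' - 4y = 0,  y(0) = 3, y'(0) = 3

General solution: y = C₁e^x + C₂e^(-x)
Applying ICs: C₁ = 3, C₂ = 0
Particular solution: y = 3e^x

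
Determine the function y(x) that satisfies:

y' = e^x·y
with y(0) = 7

General solution: y = Ce^(e^x)
Applying IC y(0) = 7:
Particular solution: y = 7e^(e^x - 1)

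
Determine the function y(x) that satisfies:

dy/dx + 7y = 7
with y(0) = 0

General solution: y = 1 + Ce^(-7x)
Applying y(0) = 0: C = 0 - 1 = -1
Particular solution: y = 1 - e^(-7x)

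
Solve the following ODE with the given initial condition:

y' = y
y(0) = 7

General solution: y = Ce^x
Applying IC y(0) = 7:
Particular solution: y = 7e^x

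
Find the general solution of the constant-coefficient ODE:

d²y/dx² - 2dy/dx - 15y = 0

Characteristic equation: r² - 2r - 15 = 0
Roots: r = 5, -3 (distinct real)
General solution: y = C₁e^(5x) + C₂e^(-3x)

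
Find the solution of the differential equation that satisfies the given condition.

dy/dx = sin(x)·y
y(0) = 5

General solution: y = Ce^(-cos(x))
Applying IC y(0) = 5:
Particular solution: y = 5e^(1-cos(x))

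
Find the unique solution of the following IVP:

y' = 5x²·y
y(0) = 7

General solution: y = Ce^(5x³/3)
Applying IC y(0) = 7:
Particular solution: y = 7e^(5x³/3)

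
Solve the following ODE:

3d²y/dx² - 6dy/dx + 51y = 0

Characteristic equation: 3r² - 6r + 51 = 0
Divide by 3: r² - 2r + 17 = 0
Roots: r = 1 ± 4i (complex conjugates)
General solution: y = e^x(C₁cos(4x) + C₂sin(4x))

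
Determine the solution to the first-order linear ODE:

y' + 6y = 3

Using integrating factor method:

General solution: y = 1/2 + Ce^(-6x)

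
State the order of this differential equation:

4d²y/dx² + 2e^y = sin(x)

The order is 2 (highest derivative is of order 2).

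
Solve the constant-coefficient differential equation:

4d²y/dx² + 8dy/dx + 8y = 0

Characteristic equation: 4r² + 8r + 8 = 0
Divide by 4: r² + 2r + 2 = 0
Roots: r = -1 ± i (complex conjugates)
General solution: y = e^(-x)(C₁cos(x) + C₂sin(x))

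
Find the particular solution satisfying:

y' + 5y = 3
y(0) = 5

General solution: y = 3/5 + Ce^(-5x)
Applying y(0) = 5: C = 5 - 3/5 = 22/5
Particular solution: y = 3/5 + (22/5)e^(-5x)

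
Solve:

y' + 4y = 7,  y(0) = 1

General solution: y = 7/4 + Ce^(-4x)
Applying y(0) = 1: C = 1 - 7/4 = -3/4
Particular solution: y = 7/4 - (3/4)e^(-4x)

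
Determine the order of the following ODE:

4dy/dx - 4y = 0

The order is 1 (highest derivative is of order 1).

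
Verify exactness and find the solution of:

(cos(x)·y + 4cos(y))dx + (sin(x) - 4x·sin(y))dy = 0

Verify exactness: ∂M/∂y = ∂N/∂x ✓
Find F(x,y) such that ∂F/∂x = M, ∂F/∂y = N
Solution: sin(x)·y + 4x·cos(y) = C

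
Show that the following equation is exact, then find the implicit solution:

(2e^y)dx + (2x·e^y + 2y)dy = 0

Verify exactness: ∂M/∂y = ∂N/∂x ✓
Find F(x,y) such that ∂F/∂x = M, ∂F/∂y = N
Solution: 2x·e^y + y² = C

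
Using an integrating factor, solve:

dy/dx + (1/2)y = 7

Using integrating factor method:

General solution: y = 14 + Ce^(-x/2)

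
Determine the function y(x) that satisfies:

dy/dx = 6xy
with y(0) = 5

General solution: y = Ce^(3x²)
Applying IC y(0) = 5:
Particular solution: y = 5e^(3x²)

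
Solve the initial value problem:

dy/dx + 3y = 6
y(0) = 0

General solution: y = 2 + Ce^(-3x)
Applying y(0) = 0: C = 0 - 2 = -2
Particular solution: y = 2 - 2e^(-3x)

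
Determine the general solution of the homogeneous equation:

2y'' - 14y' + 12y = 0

Characteristic equation: 2r² - 14r + 12 = 0
Divide by 2: r² - 7r + 6 = 0
Roots: r = 1, 6 (distinct real)
General solution: y = C₁e^x + C₂e^(6x)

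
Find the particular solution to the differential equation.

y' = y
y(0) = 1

General solution: y = Ce^x
Applying IC y(0) = 1:
Particular solution: y = e^x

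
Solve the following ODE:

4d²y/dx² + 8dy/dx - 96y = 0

Characteristic equation: 4r² + 8r - 96 = 0
Divide by 4: r² + 2r - 24 = 0
Roots: r = 4, -6 (distinct real)
General solution: y = C₁e^(4x) + C₂e^(-6x)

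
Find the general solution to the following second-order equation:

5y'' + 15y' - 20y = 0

Characteristic equation: 5r² + 15r - 20 = 0
Divide by 5: r² + 3r - 4 = 0
Roots: r = 1, -4 (distinct real)
General solution: y = C₁e^x + C₂e^(-4x)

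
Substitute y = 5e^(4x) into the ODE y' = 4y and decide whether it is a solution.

Verification:
y = 5e^(4x)
y' = 20e^(4x)
4y = 20e^(4x)
y' = 4y ✓

Yes, it is a solution.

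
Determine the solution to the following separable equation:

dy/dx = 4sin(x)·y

Separating variables and integrating:
ln|y| = -4cos(x) + C

General solution: y = Ce^(-4cos(x))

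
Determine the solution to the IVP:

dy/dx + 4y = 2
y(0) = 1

General solution: y = 1/2 + Ce^(-4x)
Applying y(0) = 1: C = 1 - 1/2 = 1/2
Particular solution: y = 1/2 + (1/2)e^(-4x)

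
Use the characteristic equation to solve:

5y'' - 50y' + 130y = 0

Characteristic equation: 5r² - 50r + 130 = 0
Divide by 5: r² - 10r + 26 = 0
Roots: r = 5 ± i (complex conjugates)
General solution: y = e^(5x)(C₁cos(x) + C₂sin(x))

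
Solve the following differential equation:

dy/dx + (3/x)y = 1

Using integrating factor method:

General solution: y = (1/4)x + Cx^(-3)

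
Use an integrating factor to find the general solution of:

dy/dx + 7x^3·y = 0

Using integrating factor method:

General solution: y = Ce^(-7x^4/4)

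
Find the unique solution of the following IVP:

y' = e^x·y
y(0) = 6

General solution: y = Ce^(e^x)
Applying IC y(0) = 6:
Particular solution: y = 6e^(e^x - 1)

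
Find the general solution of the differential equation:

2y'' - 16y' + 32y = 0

Characteristic equation: 2r² - 16r + 32 = 0
Divide by 2: r² - 8r + 16 = 0
Factored: (r - 4)² = 0
Repeated root: r = 4
General solution: y = (C₁ + C₂x)e^(4x)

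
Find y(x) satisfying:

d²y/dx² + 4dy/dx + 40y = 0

Characteristic equation: r² + 4r + 40 = 0
Roots: r = -2 ± 6i (complex conjugates)
General solution: y = e^(-2x)(C₁cos(6x) + C₂sin(6x))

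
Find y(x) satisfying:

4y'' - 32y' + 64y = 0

Characteristic equation: 4r² - 32r + 64 = 0
Divide by 4: r² - 8r + 16 = 0
Factored: (r - 4)² = 0
Repeated root: r = 4
General solution: y = (C₁ + C₂x)e^(4x)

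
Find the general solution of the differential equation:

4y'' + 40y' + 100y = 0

Characteristic equation: 4r² + 40r + 100 = 0
Divide by 4: r² + 10r + 25 = 0
Factored: (r + 5)² = 0
Repeated root: r = -5
General solution: y = (C₁ + C₂x)e^(-5x)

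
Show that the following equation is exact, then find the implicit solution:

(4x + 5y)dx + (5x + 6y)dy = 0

Verify exactness: ∂M/∂y = ∂N/∂x ✓
Find F(x,y) such that ∂F/∂x = M, ∂F/∂y = N
Solution: 2x² + 5xy + 3y² = C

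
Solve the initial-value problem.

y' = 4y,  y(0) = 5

General solution: y = Ce^(4x)
Applying IC y(0) = 5:
Particular solution: y = 5e^(4x)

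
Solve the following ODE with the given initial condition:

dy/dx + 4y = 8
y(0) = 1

General solution: y = 2 + Ce^(-4x)
Applying y(0) = 1: C = 1 - 2 = -1
Particular solution: y = 2 - e^(-4x)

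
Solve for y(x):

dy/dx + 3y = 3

Using integrating factor method:

General solution: y = 1 + Ce^(-3x)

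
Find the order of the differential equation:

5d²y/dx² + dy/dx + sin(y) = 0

The order is 2 (highest derivative is of order 2).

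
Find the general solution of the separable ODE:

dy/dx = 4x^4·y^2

Separating variables and integrating:
-1/y = 4x^5/5 + C

General solution: y^-1 = (-4/5)x^5 + C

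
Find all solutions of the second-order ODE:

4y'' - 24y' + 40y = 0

Characteristic equation: 4r² - 24r + 40 = 0
Divide by 4: r² - 6r + 10 = 0
Roots: r = 3 ± i (complex conjugates)
General solution: y = e^(3x)(C₁cos(x) + C₂sin(x))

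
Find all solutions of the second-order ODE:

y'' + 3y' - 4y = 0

Characteristic equation: r² + 3r - 4 = 0
Roots: r = 1, -4 (distinct real)
General solution: y = C₁e^x + C₂e^(-4x)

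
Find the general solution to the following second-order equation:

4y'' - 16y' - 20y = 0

Characteristic equation: 4r² - 16r - 20 = 0
Divide by 4: r² - 4r - 5 = 0
Roots: r = 5, -1 (distinct real)
General solution: y = C₁e^(5x) + C₂e^(-x)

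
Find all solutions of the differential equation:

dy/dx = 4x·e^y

Separating variables and integrating:
-e^(-y) = 2x² + C

General solution: y = -ln(C - 2x²)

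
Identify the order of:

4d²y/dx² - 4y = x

The order is 2 (highest derivative is of order 2).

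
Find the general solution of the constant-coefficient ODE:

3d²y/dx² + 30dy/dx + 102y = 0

Characteristic equation: 3r² + 30r + 102 = 0
Divide by 3: r² + 10r + 34 = 0
Roots: r = -5 ± 3i (complex conjugates)
General solution: y = e^(-5x)(C₁cos(3x) + C₂sin(3x))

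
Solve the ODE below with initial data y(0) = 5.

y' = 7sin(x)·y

General solution: y = Ce^(-7cos(x))
Applying IC y(0) = 5:
Particular solution: y = 5e^(7(1-cos(x)))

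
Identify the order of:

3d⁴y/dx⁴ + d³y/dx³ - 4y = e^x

The order is 4 (highest derivative is of order 4).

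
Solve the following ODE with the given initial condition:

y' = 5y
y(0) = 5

General solution: y = Ce^(5x)
Applying IC y(0) = 5:
Particular solution: y = 5e^(5x)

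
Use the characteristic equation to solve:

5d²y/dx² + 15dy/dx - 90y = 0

Characteristic equation: 5r² + 15r - 90 = 0
Divide by 5: r² + 3r - 18 = 0
Roots: r = 3, -6 (distinct real)
General solution: y = C₁e^(3x) + C₂e^(-6x)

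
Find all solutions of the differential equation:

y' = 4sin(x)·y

Separating variables and integrating:
ln|y| = -4cos(x) + C

General solution: y = Ce^(-4cos(x))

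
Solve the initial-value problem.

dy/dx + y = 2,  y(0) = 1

General solution: y = 2 + Ce^(-x)
Applying y(0) = 1: C = 1 - 2 = -1
Particular solution: y = 2 - e^(-x)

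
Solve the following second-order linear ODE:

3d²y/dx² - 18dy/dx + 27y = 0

Characteristic equation: 3r² - 18r + 27 = 0
Divide by 3: r² - 6r + 9 = 0
Factored: (r - 3)² = 0
Repeated root: r = 3
General solution: y = (C₁ + C₂x)e^(3x)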